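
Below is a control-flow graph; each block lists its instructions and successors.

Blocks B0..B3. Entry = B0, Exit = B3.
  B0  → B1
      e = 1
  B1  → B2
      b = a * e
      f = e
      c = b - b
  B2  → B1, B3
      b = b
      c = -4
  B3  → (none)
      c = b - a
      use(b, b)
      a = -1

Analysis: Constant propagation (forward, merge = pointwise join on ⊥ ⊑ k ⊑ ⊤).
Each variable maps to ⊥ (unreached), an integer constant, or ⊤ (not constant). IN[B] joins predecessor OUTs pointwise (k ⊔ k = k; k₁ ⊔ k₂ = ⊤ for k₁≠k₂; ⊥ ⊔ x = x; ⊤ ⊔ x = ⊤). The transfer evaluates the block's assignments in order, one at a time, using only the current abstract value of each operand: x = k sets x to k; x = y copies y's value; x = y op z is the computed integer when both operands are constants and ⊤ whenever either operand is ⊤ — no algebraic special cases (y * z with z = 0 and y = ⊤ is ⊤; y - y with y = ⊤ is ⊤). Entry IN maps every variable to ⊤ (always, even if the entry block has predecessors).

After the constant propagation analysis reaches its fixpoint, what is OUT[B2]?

Answer: {a: ⊤, b: ⊤, c: -4, d: ⊤, e: 1, f: 1}

Trace:
Converged values:
  B0:   IN=(all ⊤)   OUT={e:1; rest ⊤}
  B1:   IN={e:1; rest ⊤}   OUT={e:1, f:1; rest ⊤}
  B2:   IN={e:1, f:1; rest ⊤}   OUT={c:-4, e:1, f:1; rest ⊤}
  B3:   IN={c:-4, e:1, f:1; rest ⊤}   OUT={a:-1, e:1, f:1; rest ⊤}

Merge at B2: IN[B2] = OUT[B1] = {a: ⊤, b: ⊤, c: ⊤, d: ⊤, e: 1, f: 1}
Applying B2's transfer function to that IN value gives OUT[B2] (row B2 above).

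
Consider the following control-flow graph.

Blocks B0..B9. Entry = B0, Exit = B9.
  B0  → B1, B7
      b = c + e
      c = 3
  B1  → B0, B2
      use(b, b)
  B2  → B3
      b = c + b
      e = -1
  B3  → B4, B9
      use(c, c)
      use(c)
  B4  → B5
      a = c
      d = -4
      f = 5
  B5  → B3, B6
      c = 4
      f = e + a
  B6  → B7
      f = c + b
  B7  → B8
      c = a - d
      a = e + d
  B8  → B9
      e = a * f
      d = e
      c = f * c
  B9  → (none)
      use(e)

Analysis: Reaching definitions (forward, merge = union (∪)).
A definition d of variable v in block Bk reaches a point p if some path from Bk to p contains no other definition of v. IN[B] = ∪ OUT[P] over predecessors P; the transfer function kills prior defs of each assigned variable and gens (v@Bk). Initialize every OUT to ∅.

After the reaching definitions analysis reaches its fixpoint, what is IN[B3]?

Answer: {a@B4, b@B2, c@B0, c@B5, d@B4, e@B2, f@B5}

Working:
Converged values:
  B0:  IN={b@B0, c@B0}  OUT={b@B0, c@B0}
  B1:  IN={b@B0, c@B0}  OUT={b@B0, c@B0}
  B2:  IN={b@B0, c@B0}  OUT={b@B2, c@B0, e@B2}
  B3:  IN={a@B4, b@B2, c@B0, c@B5, d@B4, e@B2, f@B5}  OUT={a@B4, b@B2, c@B0, c@B5, d@B4, e@B2, f@B5}
  B4:  IN={a@B4, b@B2, c@B0, c@B5, d@B4, e@B2, f@B5}  OUT={a@B4, b@B2, c@B0, c@B5, d@B4, e@B2, f@B4}
  B5:  IN={a@B4, b@B2, c@B0, c@B5, d@B4, e@B2, f@B4}  OUT={a@B4, b@B2, c@B5, d@B4, e@B2, f@B5}
  B6:  IN={a@B4, b@B2, c@B5, d@B4, e@B2, f@B5}  OUT={a@B4, b@B2, c@B5, d@B4, e@B2, f@B6}
  B7:  IN={a@B4, b@B0, b@B2, c@B0, c@B5, d@B4, e@B2, f@B6}  OUT={a@B7, b@B0, b@B2, c@B7, d@B4, e@B2, f@B6}
  B8:  IN={a@B7, b@B0, b@B2, c@B7, d@B4, e@B2, f@B6}  OUT={a@B7, b@B0, b@B2, c@B8, d@B8, e@B8, f@B6}
  B9:  IN={a@B4, a@B7, b@B0, b@B2, c@B0, c@B5, c@B8, d@B4, d@B8, e@B2, e@B8, f@B5, f@B6}  OUT={a@B4, a@B7, b@B0, b@B2, c@B0, c@B5, c@B8, d@B4, d@B8, e@B2, e@B8, f@B5, f@B6}

Merge at B3: IN[B3] = OUT[B2] ⊔ OUT[B5] = {a@B4, b@B2, c@B0, c@B5, d@B4, e@B2, f@B5}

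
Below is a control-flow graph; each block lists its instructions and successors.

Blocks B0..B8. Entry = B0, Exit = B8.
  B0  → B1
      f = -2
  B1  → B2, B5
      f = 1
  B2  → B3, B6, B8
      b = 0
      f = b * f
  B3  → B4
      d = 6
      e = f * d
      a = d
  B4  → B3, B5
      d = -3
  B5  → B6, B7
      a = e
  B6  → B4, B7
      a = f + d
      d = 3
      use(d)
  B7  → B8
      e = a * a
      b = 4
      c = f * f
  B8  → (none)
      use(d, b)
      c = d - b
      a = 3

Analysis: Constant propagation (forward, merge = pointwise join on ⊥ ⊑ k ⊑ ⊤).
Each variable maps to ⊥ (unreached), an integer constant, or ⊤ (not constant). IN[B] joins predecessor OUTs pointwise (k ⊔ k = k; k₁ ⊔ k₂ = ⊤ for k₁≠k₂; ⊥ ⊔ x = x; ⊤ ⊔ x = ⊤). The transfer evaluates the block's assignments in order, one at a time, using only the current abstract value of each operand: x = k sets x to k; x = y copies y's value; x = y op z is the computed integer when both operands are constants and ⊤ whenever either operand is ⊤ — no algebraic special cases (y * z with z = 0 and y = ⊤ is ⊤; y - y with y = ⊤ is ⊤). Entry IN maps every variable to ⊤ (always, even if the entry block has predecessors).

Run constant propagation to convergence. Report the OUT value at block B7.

Answer: {a: ⊤, b: 4, c: ⊤, d: ⊤, e: ⊤, f: ⊤}

Derivation:
Per-block solution:
  B0:   IN=(all ⊤)   OUT={f:-2; rest ⊤}
  B1:   IN={f:-2; rest ⊤}   OUT={f:1; rest ⊤}
  B2:   IN={f:1; rest ⊤}   OUT={b:0, f:0; rest ⊤}
  B3:   IN=(all ⊤)   OUT={a:6, d:6; rest ⊤}
  B4:   IN=(all ⊤)   OUT={d:-3; rest ⊤}
  B5:   IN=(all ⊤)   OUT=(all ⊤)
  B6:   IN=(all ⊤)   OUT={d:3; rest ⊤}
  B7:   IN=(all ⊤)   OUT={b:4; rest ⊤}
  B8:   IN=(all ⊤)   OUT={a:3; rest ⊤}

Merge at B7: IN[B7] = OUT[B5] ⊔ OUT[B6] = {a: ⊤, b: ⊤, c: ⊤, d: ⊤, e: ⊤, f: ⊤}
Applying B7's transfer function to that IN value gives OUT[B7] (row B7 above).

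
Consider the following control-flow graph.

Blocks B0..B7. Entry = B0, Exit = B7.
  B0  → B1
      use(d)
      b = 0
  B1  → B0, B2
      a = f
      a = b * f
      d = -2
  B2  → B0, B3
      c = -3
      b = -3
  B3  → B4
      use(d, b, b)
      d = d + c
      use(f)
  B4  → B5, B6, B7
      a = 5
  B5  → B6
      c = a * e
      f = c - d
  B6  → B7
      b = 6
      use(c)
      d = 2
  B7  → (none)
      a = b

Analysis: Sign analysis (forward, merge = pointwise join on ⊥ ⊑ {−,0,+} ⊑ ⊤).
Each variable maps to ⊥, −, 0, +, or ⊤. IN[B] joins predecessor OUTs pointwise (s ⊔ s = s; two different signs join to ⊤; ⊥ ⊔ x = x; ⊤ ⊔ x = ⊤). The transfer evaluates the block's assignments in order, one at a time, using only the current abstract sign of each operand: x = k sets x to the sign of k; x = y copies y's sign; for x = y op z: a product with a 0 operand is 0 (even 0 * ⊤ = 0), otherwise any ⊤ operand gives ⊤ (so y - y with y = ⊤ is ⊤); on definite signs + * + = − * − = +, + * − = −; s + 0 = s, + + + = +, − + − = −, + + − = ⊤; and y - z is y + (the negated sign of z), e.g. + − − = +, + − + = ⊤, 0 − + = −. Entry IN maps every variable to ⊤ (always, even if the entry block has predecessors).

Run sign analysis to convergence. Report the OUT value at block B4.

Fixpoint table:
  B0: | IN=(all ⊤) | OUT={b:0; rest ⊤}
  B1: | IN={b:0; rest ⊤} | OUT={a:0, b:0, d:-; rest ⊤}
  B2: | IN={a:0, b:0, d:-; rest ⊤} | OUT={a:0, b:-, c:-, d:-; rest ⊤}
  B3: | IN={a:0, b:-, c:-, d:-; rest ⊤} | OUT={a:0, b:-, c:-, d:-; rest ⊤}
  B4: | IN={a:0, b:-, c:-, d:-; rest ⊤} | OUT={a:+, b:-, c:-, d:-; rest ⊤}
  B5: | IN={a:+, b:-, c:-, d:-; rest ⊤} | OUT={a:+, b:-, d:-; rest ⊤}
  B6: | IN={a:+, b:-, d:-; rest ⊤} | OUT={a:+, b:+, d:+; rest ⊤}
  B7: | IN={a:+; rest ⊤} | OUT=(all ⊤)

Merge at B4: IN[B4] = OUT[B3] = {a: 0, b: -, c: -, d: -, e: ⊤, f: ⊤}
Applying B4's transfer function to that IN value gives OUT[B4] (row B4 above).

Answer: {a: +, b: -, c: -, d: -, e: ⊤, f: ⊤}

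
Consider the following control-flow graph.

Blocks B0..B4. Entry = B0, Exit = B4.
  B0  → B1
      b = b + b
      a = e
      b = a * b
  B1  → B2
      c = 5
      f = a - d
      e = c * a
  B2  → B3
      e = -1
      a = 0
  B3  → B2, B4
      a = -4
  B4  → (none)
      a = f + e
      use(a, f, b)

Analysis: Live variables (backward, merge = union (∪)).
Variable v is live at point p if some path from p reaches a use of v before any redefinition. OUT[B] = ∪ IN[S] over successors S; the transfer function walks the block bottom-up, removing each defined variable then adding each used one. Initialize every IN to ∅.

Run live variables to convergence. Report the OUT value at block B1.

Answer: {b, f}

Trace:
Per-block solution:
  B0:  IN={b, d, e}  OUT={a, b, d}
  B1:  IN={a, b, d}  OUT={b, f}
  B2:  IN={b, f}  OUT={b, e, f}
  B3:  IN={b, e, f}  OUT={b, e, f}
  B4:  IN={b, e, f}  OUT={}

Merge at B1: OUT[B1] = IN[B2] = {b, f}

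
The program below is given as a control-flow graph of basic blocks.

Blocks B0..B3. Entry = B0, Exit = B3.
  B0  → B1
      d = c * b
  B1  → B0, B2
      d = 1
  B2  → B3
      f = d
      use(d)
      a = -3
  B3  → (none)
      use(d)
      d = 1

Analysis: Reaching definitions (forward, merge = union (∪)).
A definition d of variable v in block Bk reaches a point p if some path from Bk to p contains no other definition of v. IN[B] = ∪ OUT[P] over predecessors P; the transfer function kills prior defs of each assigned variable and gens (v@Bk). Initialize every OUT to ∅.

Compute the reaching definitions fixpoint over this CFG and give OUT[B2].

Converged values:
  B0: | IN={d@B1} | OUT={d@B0}
  B1: | IN={d@B0} | OUT={d@B1}
  B2: | IN={d@B1} | OUT={a@B2, d@B1, f@B2}
  B3: | IN={a@B2, d@B1, f@B2} | OUT={a@B2, d@B3, f@B2}

Merge at B2: IN[B2] = OUT[B1] = {d@B1}
Applying B2's transfer function to that IN value gives OUT[B2] (row B2 above).

Answer: {a@B2, d@B1, f@B2}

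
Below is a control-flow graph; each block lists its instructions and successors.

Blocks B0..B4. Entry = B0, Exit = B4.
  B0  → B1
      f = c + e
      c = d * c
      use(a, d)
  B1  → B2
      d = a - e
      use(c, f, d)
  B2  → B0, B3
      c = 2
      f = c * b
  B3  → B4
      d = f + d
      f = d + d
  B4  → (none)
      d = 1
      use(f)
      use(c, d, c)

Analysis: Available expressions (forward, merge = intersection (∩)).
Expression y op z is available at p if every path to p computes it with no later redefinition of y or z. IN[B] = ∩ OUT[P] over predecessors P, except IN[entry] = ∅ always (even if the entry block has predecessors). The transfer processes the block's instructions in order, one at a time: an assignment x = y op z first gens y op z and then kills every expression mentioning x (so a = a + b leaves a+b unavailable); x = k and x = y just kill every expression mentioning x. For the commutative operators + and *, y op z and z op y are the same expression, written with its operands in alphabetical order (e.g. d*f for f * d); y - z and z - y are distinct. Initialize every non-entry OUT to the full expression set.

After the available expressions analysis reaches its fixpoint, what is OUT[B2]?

Converged values:
  B0:  IN={}  OUT={}
  B1:  IN={}  OUT={a-e}
  B2:  IN={a-e}  OUT={a-e, b*c}
  B3:  IN={a-e, b*c}  OUT={a-e, b*c, d+d}
  B4:  IN={a-e, b*c, d+d}  OUT={a-e, b*c}

Merge at B2: IN[B2] = OUT[B1] = {a-e}
Applying B2's transfer function to that IN value gives OUT[B2] (row B2 above).

Answer: {a-e, b*c}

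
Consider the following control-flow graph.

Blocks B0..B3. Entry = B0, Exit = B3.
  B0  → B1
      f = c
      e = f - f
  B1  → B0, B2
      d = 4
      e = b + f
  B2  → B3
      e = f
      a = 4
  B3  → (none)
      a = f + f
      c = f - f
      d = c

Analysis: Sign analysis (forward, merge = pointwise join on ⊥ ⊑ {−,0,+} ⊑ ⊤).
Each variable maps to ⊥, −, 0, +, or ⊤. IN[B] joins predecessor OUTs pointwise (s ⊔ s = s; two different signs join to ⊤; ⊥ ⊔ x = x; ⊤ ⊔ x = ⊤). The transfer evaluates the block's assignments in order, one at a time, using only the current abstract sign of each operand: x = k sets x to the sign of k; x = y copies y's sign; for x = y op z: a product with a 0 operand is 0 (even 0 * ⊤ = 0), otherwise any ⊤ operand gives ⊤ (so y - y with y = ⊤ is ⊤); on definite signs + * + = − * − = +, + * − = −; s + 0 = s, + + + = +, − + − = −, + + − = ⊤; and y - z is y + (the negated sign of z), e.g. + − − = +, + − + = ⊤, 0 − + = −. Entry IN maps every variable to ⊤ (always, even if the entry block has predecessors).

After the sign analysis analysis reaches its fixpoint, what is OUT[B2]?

Answer: {a: +, b: ⊤, c: ⊤, d: +, e: ⊤, f: ⊤}

Derivation:
Converged values:
  B0: | IN=(all ⊤) | OUT=(all ⊤)
  B1: | IN=(all ⊤) | OUT={d:+; rest ⊤}
  B2: | IN={d:+; rest ⊤} | OUT={a:+, d:+; rest ⊤}
  B3: | IN={a:+, d:+; rest ⊤} | OUT=(all ⊤)

Merge at B2: IN[B2] = OUT[B1] = {a: ⊤, b: ⊤, c: ⊤, d: +, e: ⊤, f: ⊤}
Applying B2's transfer function to that IN value gives OUT[B2] (row B2 above).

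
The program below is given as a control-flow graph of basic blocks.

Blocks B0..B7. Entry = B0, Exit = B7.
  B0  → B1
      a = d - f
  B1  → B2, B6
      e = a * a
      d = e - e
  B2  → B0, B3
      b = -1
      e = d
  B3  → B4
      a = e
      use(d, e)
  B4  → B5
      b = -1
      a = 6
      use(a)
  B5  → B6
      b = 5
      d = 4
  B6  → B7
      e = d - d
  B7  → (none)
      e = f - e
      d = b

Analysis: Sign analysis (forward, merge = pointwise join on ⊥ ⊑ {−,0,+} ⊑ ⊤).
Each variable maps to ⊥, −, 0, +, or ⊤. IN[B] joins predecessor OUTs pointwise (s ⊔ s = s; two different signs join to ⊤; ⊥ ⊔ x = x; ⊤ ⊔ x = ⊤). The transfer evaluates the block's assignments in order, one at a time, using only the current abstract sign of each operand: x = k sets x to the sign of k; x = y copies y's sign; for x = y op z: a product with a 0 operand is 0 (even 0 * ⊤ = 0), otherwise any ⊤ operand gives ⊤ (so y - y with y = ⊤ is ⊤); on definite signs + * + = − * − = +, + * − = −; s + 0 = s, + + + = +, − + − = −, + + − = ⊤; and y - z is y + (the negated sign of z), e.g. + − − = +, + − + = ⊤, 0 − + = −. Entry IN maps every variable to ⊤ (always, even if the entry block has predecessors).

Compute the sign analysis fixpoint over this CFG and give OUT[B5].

Per-block solution:
  B0:   IN=(all ⊤)   OUT=(all ⊤)
  B1:   IN=(all ⊤)   OUT=(all ⊤)
  B2:   IN=(all ⊤)   OUT={b:-; rest ⊤}
  B3:   IN={b:-; rest ⊤}   OUT={b:-; rest ⊤}
  B4:   IN={b:-; rest ⊤}   OUT={a:+, b:-; rest ⊤}
  B5:   IN={a:+, b:-; rest ⊤}   OUT={a:+, b:+, d:+; rest ⊤}
  B6:   IN=(all ⊤)   OUT=(all ⊤)
  B7:   IN=(all ⊤)   OUT=(all ⊤)

Merge at B5: IN[B5] = OUT[B4] = {a: +, b: -, c: ⊤, d: ⊤, e: ⊤, f: ⊤}
Applying B5's transfer function to that IN value gives OUT[B5] (row B5 above).

Answer: {a: +, b: +, c: ⊤, d: +, e: ⊤, f: ⊤}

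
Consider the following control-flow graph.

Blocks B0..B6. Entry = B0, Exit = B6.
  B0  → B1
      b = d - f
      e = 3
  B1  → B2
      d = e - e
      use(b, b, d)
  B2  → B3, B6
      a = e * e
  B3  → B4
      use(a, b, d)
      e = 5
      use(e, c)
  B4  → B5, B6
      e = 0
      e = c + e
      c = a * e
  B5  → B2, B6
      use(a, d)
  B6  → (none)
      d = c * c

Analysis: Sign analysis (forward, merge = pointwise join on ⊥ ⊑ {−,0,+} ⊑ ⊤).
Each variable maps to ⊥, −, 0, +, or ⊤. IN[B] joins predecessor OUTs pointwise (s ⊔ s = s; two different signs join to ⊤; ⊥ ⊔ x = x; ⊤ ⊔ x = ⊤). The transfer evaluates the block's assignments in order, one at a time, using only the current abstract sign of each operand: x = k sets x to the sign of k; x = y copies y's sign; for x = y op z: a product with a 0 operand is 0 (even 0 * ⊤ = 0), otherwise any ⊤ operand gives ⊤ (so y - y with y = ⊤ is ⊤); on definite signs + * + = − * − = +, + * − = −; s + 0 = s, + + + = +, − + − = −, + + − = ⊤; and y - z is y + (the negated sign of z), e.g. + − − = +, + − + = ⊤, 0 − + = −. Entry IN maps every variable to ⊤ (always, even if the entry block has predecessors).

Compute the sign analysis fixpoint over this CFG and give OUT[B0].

Fixpoint table:
  B0: | IN=(all ⊤) | OUT={e:+; rest ⊤}
  B1: | IN={e:+; rest ⊤} | OUT={e:+; rest ⊤}
  B2: | IN=(all ⊤) | OUT=(all ⊤)
  B3: | IN=(all ⊤) | OUT={e:+; rest ⊤}
  B4: | IN={e:+; rest ⊤} | OUT=(all ⊤)
  B5: | IN=(all ⊤) | OUT=(all ⊤)
  B6: | IN=(all ⊤) | OUT=(all ⊤)

B0 is the boundary node: IN[B0] = {a: ⊤, b: ⊤, c: ⊤, d: ⊤, e: ⊤, f: ⊤}
Applying B0's transfer function to that IN value gives OUT[B0] (row B0 above).

Answer: {a: ⊤, b: ⊤, c: ⊤, d: ⊤, e: +, f: ⊤}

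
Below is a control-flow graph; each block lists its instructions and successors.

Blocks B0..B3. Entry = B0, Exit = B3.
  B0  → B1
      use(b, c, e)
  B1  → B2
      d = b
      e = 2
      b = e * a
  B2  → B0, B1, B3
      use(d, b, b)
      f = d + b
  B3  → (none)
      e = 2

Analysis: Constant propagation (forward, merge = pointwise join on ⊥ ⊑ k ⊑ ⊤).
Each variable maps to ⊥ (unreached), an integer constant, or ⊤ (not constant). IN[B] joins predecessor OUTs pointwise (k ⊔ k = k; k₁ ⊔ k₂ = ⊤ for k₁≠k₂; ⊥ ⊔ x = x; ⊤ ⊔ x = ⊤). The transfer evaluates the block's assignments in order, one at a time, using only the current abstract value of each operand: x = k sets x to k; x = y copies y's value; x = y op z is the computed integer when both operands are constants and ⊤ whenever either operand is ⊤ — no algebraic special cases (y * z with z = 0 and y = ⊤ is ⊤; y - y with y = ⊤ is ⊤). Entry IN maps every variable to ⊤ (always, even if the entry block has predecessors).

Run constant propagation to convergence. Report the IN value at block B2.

Answer: {a: ⊤, b: ⊤, c: ⊤, d: ⊤, e: 2, f: ⊤}

Derivation:
Fixpoint table:
  B0: | IN=(all ⊤) | OUT=(all ⊤)
  B1: | IN=(all ⊤) | OUT={e:2; rest ⊤}
  B2: | IN={e:2; rest ⊤} | OUT={e:2; rest ⊤}
  B3: | IN={e:2; rest ⊤} | OUT={e:2; rest ⊤}

Merge at B2: IN[B2] = OUT[B1] = {a: ⊤, b: ⊤, c: ⊤, d: ⊤, e: 2, f: ⊤}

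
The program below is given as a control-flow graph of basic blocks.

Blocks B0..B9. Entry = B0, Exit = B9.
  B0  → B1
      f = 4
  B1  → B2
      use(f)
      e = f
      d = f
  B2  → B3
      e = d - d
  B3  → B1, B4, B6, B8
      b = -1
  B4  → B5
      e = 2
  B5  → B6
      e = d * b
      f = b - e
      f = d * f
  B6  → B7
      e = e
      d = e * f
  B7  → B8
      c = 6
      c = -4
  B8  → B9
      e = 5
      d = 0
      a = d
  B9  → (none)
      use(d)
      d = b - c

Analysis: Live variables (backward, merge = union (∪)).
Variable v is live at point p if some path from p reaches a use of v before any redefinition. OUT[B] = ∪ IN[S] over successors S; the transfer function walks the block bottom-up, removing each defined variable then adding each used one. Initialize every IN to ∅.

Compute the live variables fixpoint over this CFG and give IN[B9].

Per-block solution:
  B0: | IN={c} | OUT={c, f}
  B1: | IN={c, f} | OUT={c, d, f}
  B2: | IN={c, d, f} | OUT={c, d, e, f}
  B3: | IN={c, d, e, f} | OUT={b, c, d, e, f}
  B4: | IN={b, d} | OUT={b, d}
  B5: | IN={b, d} | OUT={b, e, f}
  B6: | IN={b, e, f} | OUT={b}
  B7: | IN={b} | OUT={b, c}
  B8: | IN={b, c} | OUT={b, c, d}
  B9: | IN={b, c, d} | OUT={}

B9 is the boundary node: OUT[B9] = {}
Applying B9's transfer function to that OUT value gives IN[B9] (row B9 above).

Answer: {b, c, d}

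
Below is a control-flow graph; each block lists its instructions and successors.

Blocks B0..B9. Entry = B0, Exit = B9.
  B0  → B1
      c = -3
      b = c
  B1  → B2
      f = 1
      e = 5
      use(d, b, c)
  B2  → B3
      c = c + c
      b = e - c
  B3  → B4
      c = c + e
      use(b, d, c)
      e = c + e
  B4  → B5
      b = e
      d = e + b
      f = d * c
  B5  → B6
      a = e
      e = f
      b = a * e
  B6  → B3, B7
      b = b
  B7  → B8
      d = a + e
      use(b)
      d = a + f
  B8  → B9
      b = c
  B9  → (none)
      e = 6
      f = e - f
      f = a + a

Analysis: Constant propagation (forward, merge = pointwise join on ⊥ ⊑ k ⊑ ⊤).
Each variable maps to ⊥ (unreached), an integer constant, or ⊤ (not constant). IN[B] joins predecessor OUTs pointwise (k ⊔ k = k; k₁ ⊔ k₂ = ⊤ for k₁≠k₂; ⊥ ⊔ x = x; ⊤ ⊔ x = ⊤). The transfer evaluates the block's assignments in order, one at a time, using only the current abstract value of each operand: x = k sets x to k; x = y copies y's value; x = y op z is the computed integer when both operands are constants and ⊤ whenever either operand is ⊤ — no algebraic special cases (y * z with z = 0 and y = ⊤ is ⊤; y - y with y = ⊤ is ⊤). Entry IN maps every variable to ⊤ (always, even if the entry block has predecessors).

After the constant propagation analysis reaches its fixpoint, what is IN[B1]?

Converged values:
  B0:  IN=(all ⊤)  OUT={b:-3, c:-3; rest ⊤}
  B1:  IN={b:-3, c:-3; rest ⊤}  OUT={b:-3, c:-3, e:5, f:1; rest ⊤}
  B2:  IN={b:-3, c:-3, e:5, f:1; rest ⊤}  OUT={b:11, c:-6, e:5, f:1; rest ⊤}
  B3:  IN=(all ⊤)  OUT=(all ⊤)
  B4:  IN=(all ⊤)  OUT=(all ⊤)
  B5:  IN=(all ⊤)  OUT=(all ⊤)
  B6:  IN=(all ⊤)  OUT=(all ⊤)
  B7:  IN=(all ⊤)  OUT=(all ⊤)
  B8:  IN=(all ⊤)  OUT=(all ⊤)
  B9:  IN=(all ⊤)  OUT={e:6; rest ⊤}

Merge at B1: IN[B1] = OUT[B0] = {a: ⊤, b: -3, c: -3, d: ⊤, e: ⊤, f: ⊤}

Answer: {a: ⊤, b: -3, c: -3, d: ⊤, e: ⊤, f: ⊤}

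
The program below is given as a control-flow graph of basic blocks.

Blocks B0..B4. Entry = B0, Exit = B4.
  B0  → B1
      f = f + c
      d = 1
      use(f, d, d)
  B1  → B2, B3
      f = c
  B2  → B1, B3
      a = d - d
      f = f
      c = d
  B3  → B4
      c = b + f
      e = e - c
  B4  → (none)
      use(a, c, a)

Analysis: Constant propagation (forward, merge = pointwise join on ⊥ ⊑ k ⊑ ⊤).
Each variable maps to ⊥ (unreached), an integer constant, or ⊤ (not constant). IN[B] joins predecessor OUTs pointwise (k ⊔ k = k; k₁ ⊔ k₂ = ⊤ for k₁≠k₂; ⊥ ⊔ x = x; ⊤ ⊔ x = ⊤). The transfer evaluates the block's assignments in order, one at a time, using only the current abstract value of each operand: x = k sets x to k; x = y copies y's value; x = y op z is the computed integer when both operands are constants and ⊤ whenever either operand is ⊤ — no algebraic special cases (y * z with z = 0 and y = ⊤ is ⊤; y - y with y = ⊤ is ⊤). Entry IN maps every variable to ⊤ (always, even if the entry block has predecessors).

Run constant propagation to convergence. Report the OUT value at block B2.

Fixpoint table:
  B0: | IN=(all ⊤) | OUT={d:1; rest ⊤}
  B1: | IN={d:1; rest ⊤} | OUT={d:1; rest ⊤}
  B2: | IN={d:1; rest ⊤} | OUT={a:0, c:1, d:1; rest ⊤}
  B3: | IN={d:1; rest ⊤} | OUT={d:1; rest ⊤}
  B4: | IN={d:1; rest ⊤} | OUT={d:1; rest ⊤}

Merge at B2: IN[B2] = OUT[B1] = {a: ⊤, b: ⊤, c: ⊤, d: 1, e: ⊤, f: ⊤}
Applying B2's transfer function to that IN value gives OUT[B2] (row B2 above).

Answer: {a: 0, b: ⊤, c: 1, d: 1, e: ⊤, f: ⊤}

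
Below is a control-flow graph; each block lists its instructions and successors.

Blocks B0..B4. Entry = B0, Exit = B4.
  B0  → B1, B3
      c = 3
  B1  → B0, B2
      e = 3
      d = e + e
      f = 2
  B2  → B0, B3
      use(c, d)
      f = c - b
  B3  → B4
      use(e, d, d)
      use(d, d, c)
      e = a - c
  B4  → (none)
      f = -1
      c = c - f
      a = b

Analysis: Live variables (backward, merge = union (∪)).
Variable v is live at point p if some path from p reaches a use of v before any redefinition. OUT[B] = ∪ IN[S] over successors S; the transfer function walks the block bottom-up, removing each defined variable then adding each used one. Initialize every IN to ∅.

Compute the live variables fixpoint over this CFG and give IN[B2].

Answer: {a, b, c, d, e}

Derivation:
Per-block solution:
  B0:  IN={a, b, d, e}  OUT={a, b, c, d, e}
  B1:  IN={a, b, c}  OUT={a, b, c, d, e}
  B2:  IN={a, b, c, d, e}  OUT={a, b, c, d, e}
  B3:  IN={a, b, c, d, e}  OUT={b, c}
  B4:  IN={b, c}  OUT={}

Merge at B2: OUT[B2] = IN[B0] ⊔ IN[B3] = {a, b, c, d, e}
Applying B2's transfer function to that OUT value gives IN[B2] (row B2 above).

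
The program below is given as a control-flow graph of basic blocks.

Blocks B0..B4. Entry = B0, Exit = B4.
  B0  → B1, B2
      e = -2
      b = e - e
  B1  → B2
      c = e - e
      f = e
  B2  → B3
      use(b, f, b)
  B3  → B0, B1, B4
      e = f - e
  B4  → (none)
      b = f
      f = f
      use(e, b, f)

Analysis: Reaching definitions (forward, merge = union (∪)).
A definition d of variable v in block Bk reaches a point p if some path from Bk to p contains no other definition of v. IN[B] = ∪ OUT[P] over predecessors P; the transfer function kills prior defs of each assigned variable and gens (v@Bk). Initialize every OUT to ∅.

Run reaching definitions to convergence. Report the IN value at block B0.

Fixpoint table:
  B0:  IN={b@B0, c@B1, e@B3, f@B1}  OUT={b@B0, c@B1, e@B0, f@B1}
  B1:  IN={b@B0, c@B1, e@B0, e@B3, f@B1}  OUT={b@B0, c@B1, e@B0, e@B3, f@B1}
  B2:  IN={b@B0, c@B1, e@B0, e@B3, f@B1}  OUT={b@B0, c@B1, e@B0, e@B3, f@B1}
  B3:  IN={b@B0, c@B1, e@B0, e@B3, f@B1}  OUT={b@B0, c@B1, e@B3, f@B1}
  B4:  IN={b@B0, c@B1, e@B3, f@B1}  OUT={b@B4, c@B1, e@B3, f@B4}

Merge at B0 (entry node, so the boundary value {} is joined with the incoming edge(s)): IN[B0] = {} ⊔ OUT[B3] = {b@B0, c@B1, e@B3, f@B1}

Answer: {b@B0, c@B1, e@B3, f@B1}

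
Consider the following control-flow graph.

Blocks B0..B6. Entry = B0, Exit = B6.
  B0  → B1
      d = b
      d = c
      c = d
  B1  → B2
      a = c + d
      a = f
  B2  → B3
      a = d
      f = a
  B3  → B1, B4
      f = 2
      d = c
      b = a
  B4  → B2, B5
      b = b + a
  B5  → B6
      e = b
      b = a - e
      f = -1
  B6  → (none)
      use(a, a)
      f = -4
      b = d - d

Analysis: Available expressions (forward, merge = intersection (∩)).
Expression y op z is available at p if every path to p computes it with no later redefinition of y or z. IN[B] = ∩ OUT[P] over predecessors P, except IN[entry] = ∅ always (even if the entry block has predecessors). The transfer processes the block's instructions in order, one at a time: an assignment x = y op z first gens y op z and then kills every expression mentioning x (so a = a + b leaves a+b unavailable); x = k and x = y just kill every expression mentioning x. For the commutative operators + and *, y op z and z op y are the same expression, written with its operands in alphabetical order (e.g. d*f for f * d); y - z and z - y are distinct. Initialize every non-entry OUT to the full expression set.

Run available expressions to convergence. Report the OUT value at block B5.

Per-block solution:
  B0:  IN={}  OUT={}
  B1:  IN={}  OUT={c+d}
  B2:  IN={}  OUT={}
  B3:  IN={}  OUT={}
  B4:  IN={}  OUT={}
  B5:  IN={}  OUT={a-e}
  B6:  IN={a-e}  OUT={a-e, d-d}

Merge at B5: IN[B5] = OUT[B4] = {}
Applying B5's transfer function to that IN value gives OUT[B5] (row B5 above).

Answer: {a-e}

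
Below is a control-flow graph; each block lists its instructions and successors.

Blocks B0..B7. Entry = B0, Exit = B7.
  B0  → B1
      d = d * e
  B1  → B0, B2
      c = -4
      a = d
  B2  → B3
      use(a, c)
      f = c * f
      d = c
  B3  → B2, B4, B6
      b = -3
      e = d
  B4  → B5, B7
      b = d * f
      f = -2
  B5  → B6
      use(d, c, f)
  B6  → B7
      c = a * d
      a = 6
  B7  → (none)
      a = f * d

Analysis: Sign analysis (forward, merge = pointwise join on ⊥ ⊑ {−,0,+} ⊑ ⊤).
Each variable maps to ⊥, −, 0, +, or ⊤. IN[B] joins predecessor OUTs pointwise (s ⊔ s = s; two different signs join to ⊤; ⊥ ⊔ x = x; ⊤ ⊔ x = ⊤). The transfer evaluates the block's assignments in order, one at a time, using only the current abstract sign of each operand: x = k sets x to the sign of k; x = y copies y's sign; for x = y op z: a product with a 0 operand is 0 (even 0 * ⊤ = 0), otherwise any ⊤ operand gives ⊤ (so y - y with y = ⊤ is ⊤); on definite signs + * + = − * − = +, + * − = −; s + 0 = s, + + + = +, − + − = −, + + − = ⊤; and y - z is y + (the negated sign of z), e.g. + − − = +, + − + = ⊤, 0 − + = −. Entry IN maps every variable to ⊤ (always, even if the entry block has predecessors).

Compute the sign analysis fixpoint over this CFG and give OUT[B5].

Fixpoint table:
  B0:   IN=(all ⊤)   OUT=(all ⊤)
  B1:   IN=(all ⊤)   OUT={c:-; rest ⊤}
  B2:   IN={c:-; rest ⊤}   OUT={c:-, d:-; rest ⊤}
  B3:   IN={c:-, d:-; rest ⊤}   OUT={b:-, c:-, d:-, e:-; rest ⊤}
  B4:   IN={b:-, c:-, d:-, e:-; rest ⊤}   OUT={c:-, d:-, e:-, f:-; rest ⊤}
  B5:   IN={c:-, d:-, e:-, f:-; rest ⊤}   OUT={c:-, d:-, e:-, f:-; rest ⊤}
  B6:   IN={c:-, d:-, e:-; rest ⊤}   OUT={a:+, d:-, e:-; rest ⊤}
  B7:   IN={d:-, e:-; rest ⊤}   OUT={d:-, e:-; rest ⊤}

Merge at B5: IN[B5] = OUT[B4] = {a: ⊤, b: ⊤, c: -, d: -, e: -, f: -}
Applying B5's transfer function to that IN value gives OUT[B5] (row B5 above).

Answer: {a: ⊤, b: ⊤, c: -, d: -, e: -, f: -}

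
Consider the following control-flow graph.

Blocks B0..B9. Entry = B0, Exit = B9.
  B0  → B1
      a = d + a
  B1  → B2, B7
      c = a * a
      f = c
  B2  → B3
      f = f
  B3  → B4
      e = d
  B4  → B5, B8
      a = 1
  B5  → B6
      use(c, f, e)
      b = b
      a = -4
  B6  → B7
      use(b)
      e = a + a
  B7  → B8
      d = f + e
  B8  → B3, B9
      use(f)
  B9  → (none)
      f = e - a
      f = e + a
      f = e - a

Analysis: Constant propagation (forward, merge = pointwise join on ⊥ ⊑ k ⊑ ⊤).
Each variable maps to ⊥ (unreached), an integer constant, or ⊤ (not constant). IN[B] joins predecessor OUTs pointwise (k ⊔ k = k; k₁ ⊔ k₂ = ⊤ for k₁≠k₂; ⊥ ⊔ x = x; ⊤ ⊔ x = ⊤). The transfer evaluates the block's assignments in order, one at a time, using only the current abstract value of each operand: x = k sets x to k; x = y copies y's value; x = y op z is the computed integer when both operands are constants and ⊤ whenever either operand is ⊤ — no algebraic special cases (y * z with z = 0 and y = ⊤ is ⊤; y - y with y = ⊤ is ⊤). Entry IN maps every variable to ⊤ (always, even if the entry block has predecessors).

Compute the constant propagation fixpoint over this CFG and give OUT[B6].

Per-block solution:
  B0:   IN=(all ⊤)   OUT=(all ⊤)
  B1:   IN=(all ⊤)   OUT=(all ⊤)
  B2:   IN=(all ⊤)   OUT=(all ⊤)
  B3:   IN=(all ⊤)   OUT=(all ⊤)
  B4:   IN=(all ⊤)   OUT={a:1; rest ⊤}
  B5:   IN={a:1; rest ⊤}   OUT={a:-4; rest ⊤}
  B6:   IN={a:-4; rest ⊤}   OUT={a:-4, e:-8; rest ⊤}
  B7:   IN=(all ⊤)   OUT=(all ⊤)
  B8:   IN=(all ⊤)   OUT=(all ⊤)
  B9:   IN=(all ⊤)   OUT=(all ⊤)

Merge at B6: IN[B6] = OUT[B5] = {a: -4, b: ⊤, c: ⊤, d: ⊤, e: ⊤, f: ⊤}
Applying B6's transfer function to that IN value gives OUT[B6] (row B6 above).

Answer: {a: -4, b: ⊤, c: ⊤, d: ⊤, e: -8, f: ⊤}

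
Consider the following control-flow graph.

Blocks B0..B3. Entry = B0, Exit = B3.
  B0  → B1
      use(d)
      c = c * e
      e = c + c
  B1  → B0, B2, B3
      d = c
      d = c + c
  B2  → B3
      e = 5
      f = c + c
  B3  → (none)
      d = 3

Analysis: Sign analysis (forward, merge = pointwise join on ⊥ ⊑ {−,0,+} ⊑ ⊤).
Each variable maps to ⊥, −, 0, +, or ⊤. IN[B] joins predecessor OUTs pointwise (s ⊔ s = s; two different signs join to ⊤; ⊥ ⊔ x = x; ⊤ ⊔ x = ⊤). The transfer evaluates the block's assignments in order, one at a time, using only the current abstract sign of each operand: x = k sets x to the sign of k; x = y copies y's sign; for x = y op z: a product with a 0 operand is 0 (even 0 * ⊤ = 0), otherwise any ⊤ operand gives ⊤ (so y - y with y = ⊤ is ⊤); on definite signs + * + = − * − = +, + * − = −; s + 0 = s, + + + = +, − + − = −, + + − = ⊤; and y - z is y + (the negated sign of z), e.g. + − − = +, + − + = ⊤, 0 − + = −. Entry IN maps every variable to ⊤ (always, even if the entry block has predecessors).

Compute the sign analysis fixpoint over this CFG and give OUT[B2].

Answer: {a: ⊤, b: ⊤, c: ⊤, d: ⊤, e: +, f: ⊤}

Working:
Converged values:
  B0:  IN=(all ⊤)  OUT=(all ⊤)
  B1:  IN=(all ⊤)  OUT=(all ⊤)
  B2:  IN=(all ⊤)  OUT={e:+; rest ⊤}
  B3:  IN=(all ⊤)  OUT={d:+; rest ⊤}

Merge at B2: IN[B2] = OUT[B1] = {a: ⊤, b: ⊤, c: ⊤, d: ⊤, e: ⊤, f: ⊤}
Applying B2's transfer function to that IN value gives OUT[B2] (row B2 above).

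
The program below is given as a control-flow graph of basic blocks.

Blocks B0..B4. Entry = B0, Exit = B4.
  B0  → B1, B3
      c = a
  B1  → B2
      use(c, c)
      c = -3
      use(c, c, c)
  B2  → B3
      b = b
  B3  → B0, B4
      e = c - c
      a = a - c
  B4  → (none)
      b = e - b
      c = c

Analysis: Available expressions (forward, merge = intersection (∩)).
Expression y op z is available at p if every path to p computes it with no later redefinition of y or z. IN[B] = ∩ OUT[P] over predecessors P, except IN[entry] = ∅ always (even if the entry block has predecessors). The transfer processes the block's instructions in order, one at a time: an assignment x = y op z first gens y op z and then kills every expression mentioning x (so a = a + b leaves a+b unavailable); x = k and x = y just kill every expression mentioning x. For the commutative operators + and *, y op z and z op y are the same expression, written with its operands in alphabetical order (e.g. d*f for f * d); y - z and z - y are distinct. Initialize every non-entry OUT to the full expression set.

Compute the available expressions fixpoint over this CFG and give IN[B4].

Per-block solution:
  B0: | IN={} | OUT={}
  B1: | IN={} | OUT={}
  B2: | IN={} | OUT={}
  B3: | IN={} | OUT={c-c}
  B4: | IN={c-c} | OUT={}

Merge at B4: IN[B4] = OUT[B3] = {c-c}

Answer: {c-c}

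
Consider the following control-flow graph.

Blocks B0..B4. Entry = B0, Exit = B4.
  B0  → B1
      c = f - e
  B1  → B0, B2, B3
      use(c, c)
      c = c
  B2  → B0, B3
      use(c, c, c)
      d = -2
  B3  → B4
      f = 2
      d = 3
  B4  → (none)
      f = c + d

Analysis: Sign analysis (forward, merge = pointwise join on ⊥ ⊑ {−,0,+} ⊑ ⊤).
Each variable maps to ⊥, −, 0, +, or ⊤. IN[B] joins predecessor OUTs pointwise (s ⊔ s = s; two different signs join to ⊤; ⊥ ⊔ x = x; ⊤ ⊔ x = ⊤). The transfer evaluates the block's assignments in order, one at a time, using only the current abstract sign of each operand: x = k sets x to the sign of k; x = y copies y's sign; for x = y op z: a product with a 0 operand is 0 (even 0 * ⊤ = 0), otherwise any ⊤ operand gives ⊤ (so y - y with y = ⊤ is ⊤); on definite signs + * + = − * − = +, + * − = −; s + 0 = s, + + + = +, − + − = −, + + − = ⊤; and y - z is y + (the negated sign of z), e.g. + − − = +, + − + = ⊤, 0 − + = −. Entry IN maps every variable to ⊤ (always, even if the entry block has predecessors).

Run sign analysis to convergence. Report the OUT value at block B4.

Fixpoint table:
  B0:   IN=(all ⊤)   OUT=(all ⊤)
  B1:   IN=(all ⊤)   OUT=(all ⊤)
  B2:   IN=(all ⊤)   OUT={d:-; rest ⊤}
  B3:   IN=(all ⊤)   OUT={d:+, f:+; rest ⊤}
  B4:   IN={d:+, f:+; rest ⊤}   OUT={d:+; rest ⊤}

Merge at B4: IN[B4] = OUT[B3] = {a: ⊤, b: ⊤, c: ⊤, d: +, e: ⊤, f: +}
Applying B4's transfer function to that IN value gives OUT[B4] (row B4 above).

Answer: {a: ⊤, b: ⊤, c: ⊤, d: +, e: ⊤, f: ⊤}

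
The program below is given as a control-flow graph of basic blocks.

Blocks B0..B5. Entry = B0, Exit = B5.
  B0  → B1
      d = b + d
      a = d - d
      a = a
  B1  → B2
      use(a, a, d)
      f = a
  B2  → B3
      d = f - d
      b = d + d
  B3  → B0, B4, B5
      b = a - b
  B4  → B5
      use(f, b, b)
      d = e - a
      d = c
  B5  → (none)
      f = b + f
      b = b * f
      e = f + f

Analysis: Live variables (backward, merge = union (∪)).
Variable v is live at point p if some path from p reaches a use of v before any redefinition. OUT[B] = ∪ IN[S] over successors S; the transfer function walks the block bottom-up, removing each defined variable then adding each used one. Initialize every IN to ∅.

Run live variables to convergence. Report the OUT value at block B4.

Fixpoint table:
  B0: | IN={b, c, d, e} | OUT={a, c, d, e}
  B1: | IN={a, c, d, e} | OUT={a, c, d, e, f}
  B2: | IN={a, c, d, e, f} | OUT={a, b, c, d, e, f}
  B3: | IN={a, b, c, d, e, f} | OUT={a, b, c, d, e, f}
  B4: | IN={a, b, c, e, f} | OUT={b, f}
  B5: | IN={b, f} | OUT={}

Merge at B4: OUT[B4] = IN[B5] = {b, f}

Answer: {b, f}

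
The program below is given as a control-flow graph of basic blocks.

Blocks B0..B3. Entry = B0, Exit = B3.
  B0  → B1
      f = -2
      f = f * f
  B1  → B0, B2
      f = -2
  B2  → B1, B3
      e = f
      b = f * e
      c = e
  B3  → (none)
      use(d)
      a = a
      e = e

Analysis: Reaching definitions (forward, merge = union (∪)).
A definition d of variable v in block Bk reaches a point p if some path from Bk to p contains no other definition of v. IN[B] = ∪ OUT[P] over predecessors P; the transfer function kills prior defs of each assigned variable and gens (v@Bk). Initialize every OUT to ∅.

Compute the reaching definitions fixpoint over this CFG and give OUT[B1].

Answer: {b@B2, c@B2, e@B2, f@B1}

Derivation:
Fixpoint table:
  B0:  IN={b@B2, c@B2, e@B2, f@B1}  OUT={b@B2, c@B2, e@B2, f@B0}
  B1:  IN={b@B2, c@B2, e@B2, f@B0, f@B1}  OUT={b@B2, c@B2, e@B2, f@B1}
  B2:  IN={b@B2, c@B2, e@B2, f@B1}  OUT={b@B2, c@B2, e@B2, f@B1}
  B3:  IN={b@B2, c@B2, e@B2, f@B1}  OUT={a@B3, b@B2, c@B2, e@B3, f@B1}

Merge at B1: IN[B1] = OUT[B0] ⊔ OUT[B2] = {b@B2, c@B2, e@B2, f@B0, f@B1}
Applying B1's transfer function to that IN value gives OUT[B1] (row B1 above).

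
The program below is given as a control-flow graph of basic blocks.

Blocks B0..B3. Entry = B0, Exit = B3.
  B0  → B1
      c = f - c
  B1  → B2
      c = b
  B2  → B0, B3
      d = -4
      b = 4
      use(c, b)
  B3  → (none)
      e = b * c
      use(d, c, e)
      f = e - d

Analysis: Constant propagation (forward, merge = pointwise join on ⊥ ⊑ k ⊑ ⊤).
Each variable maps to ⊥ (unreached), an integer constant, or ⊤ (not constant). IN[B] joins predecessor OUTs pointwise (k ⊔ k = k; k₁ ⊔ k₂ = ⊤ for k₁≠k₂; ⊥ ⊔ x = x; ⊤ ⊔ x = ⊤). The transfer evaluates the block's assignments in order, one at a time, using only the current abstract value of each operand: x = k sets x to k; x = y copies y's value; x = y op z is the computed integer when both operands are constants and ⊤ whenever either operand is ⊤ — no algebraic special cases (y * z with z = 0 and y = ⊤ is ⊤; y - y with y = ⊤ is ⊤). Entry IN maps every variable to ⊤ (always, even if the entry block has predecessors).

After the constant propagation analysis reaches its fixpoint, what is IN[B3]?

Fixpoint table:
  B0: | IN=(all ⊤) | OUT=(all ⊤)
  B1: | IN=(all ⊤) | OUT=(all ⊤)
  B2: | IN=(all ⊤) | OUT={b:4, d:-4; rest ⊤}
  B3: | IN={b:4, d:-4; rest ⊤} | OUT={b:4, d:-4; rest ⊤}

Merge at B3: IN[B3] = OUT[B2] = {a: ⊤, b: 4, c: ⊤, d: -4, e: ⊤, f: ⊤}

Answer: {a: ⊤, b: 4, c: ⊤, d: -4, e: ⊤, f: ⊤}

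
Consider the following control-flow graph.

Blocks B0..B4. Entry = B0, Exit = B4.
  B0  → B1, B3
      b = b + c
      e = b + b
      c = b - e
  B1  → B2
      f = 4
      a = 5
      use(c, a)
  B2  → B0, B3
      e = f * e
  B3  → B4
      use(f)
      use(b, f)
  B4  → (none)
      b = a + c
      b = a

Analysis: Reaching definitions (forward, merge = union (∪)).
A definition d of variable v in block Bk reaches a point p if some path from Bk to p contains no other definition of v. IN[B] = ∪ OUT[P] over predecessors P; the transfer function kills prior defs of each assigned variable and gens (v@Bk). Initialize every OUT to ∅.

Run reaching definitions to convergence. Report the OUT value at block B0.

Answer: {a@B1, b@B0, c@B0, e@B0, f@B1}

Working:
Fixpoint table:
  B0:   IN={a@B1, b@B0, c@B0, e@B2, f@B1}   OUT={a@B1, b@B0, c@B0, e@B0, f@B1}
  B1:   IN={a@B1, b@B0, c@B0, e@B0, f@B1}   OUT={a@B1, b@B0, c@B0, e@B0, f@B1}
  B2:   IN={a@B1, b@B0, c@B0, e@B0, f@B1}   OUT={a@B1, b@B0, c@B0, e@B2, f@B1}
  B3:   IN={a@B1, b@B0, c@B0, e@B0, e@B2, f@B1}   OUT={a@B1, b@B0, c@B0, e@B0, e@B2, f@B1}
  B4:   IN={a@B1, b@B0, c@B0, e@B0, e@B2, f@B1}   OUT={a@B1, b@B4, c@B0, e@B0, e@B2, f@B1}

Merge at B0 (entry node, so the boundary value {} is joined with the incoming edge(s)): IN[B0] = {} ⊔ OUT[B2] = {a@B1, b@B0, c@B0, e@B2, f@B1}
Applying B0's transfer function to that IN value gives OUT[B0] (row B0 above).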